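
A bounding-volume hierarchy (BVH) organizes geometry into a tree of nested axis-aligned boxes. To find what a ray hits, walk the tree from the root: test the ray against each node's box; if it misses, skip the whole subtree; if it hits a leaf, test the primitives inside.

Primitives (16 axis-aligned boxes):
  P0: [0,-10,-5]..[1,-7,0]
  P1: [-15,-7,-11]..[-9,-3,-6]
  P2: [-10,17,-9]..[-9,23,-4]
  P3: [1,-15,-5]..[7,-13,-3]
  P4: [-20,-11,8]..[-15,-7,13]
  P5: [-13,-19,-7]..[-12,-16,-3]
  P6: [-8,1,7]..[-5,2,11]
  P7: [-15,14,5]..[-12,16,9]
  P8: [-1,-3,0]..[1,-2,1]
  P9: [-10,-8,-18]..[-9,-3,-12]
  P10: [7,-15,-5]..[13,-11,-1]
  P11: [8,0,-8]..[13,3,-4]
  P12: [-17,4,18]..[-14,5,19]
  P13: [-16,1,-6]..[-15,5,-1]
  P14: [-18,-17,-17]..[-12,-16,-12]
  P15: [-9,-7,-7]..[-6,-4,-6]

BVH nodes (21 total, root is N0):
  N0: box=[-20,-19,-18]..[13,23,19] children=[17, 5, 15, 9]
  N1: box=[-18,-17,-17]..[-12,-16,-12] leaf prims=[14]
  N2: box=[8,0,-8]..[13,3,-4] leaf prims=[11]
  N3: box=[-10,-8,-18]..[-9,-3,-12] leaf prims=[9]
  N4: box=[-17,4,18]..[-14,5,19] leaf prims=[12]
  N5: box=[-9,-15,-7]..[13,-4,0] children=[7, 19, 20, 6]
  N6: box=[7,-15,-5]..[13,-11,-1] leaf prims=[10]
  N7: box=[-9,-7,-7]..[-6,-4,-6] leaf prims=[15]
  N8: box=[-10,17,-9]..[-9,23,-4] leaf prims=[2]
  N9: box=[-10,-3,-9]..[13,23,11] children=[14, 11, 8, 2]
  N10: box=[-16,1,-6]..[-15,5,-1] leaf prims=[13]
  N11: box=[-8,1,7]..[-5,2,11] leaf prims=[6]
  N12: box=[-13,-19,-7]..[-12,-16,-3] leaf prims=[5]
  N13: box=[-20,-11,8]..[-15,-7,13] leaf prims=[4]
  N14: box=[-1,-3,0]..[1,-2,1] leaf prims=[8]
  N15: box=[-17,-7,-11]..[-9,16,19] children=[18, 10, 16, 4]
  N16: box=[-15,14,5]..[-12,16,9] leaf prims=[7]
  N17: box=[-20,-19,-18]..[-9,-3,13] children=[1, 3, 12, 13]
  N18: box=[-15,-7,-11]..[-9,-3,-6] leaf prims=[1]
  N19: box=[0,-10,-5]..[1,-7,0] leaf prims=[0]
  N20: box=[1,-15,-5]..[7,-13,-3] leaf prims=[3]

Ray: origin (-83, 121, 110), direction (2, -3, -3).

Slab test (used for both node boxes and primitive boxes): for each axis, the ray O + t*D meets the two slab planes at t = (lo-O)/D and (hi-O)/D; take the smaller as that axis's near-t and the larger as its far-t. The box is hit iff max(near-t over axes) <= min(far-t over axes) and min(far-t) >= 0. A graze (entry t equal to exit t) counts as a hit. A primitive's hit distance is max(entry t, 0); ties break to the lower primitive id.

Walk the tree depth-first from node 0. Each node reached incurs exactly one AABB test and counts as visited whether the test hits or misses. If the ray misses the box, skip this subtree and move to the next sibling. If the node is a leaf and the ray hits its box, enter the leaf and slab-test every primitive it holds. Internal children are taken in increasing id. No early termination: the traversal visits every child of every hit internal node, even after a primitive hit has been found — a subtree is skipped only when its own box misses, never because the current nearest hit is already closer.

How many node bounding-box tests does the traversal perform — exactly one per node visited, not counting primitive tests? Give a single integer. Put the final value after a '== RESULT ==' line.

Walk:
N0 x:[63/2,48] y:[98/3,140/3] z:[91/3,128/3] -> hit [98/3,128/3], descend [5, 9, 15, 17]
  N5 x:[37,48] y:[125/3,136/3] z:[110/3,39] -> miss, prune
  N9 x:[73/2,48] y:[98/3,124/3] z:[33,119/3] -> hit [73/2,119/3], descend [2, 8, 11, 14]
    N2 x:[91/2,48] y:[118/3,121/3] z:[38,118/3] -> miss, prune
    N8 x:[73/2,37] y:[98/3,104/3] z:[38,119/3] -> miss, prune
    N11 x:[75/2,39] y:[119/3,40] z:[33,103/3] -> miss, prune
    N14 x:[41,42] y:[41,124/3] z:[109/3,110/3] -> miss, prune
  N15 x:[33,37] y:[35,128/3] z:[91/3,121/3] -> hit [35,37], descend [4, 10, 16, 18]
    N4 x:[33,69/2] y:[116/3,39] z:[91/3,92/3] -> miss, prune
    N10 x:[67/2,34] y:[116/3,40] z:[37,116/3] -> miss, prune
    N16 x:[34,71/2] y:[35,107/3] z:[101/3,35] -> hit [35,35] leaf, test {P7@t=35}
    N18 x:[34,37] y:[124/3,128/3] z:[116/3,121/3] -> miss, prune
  N17 x:[63/2,37] y:[124/3,140/3] z:[97/3,128/3] -> miss, prune

Summary -> nodes [0, 5, 9, 2, 8, 11, 14, 15, 4, 10, 16, 18, 17]; box-tests=13; leaf-entries=1; first=P7

== RESULT ==
13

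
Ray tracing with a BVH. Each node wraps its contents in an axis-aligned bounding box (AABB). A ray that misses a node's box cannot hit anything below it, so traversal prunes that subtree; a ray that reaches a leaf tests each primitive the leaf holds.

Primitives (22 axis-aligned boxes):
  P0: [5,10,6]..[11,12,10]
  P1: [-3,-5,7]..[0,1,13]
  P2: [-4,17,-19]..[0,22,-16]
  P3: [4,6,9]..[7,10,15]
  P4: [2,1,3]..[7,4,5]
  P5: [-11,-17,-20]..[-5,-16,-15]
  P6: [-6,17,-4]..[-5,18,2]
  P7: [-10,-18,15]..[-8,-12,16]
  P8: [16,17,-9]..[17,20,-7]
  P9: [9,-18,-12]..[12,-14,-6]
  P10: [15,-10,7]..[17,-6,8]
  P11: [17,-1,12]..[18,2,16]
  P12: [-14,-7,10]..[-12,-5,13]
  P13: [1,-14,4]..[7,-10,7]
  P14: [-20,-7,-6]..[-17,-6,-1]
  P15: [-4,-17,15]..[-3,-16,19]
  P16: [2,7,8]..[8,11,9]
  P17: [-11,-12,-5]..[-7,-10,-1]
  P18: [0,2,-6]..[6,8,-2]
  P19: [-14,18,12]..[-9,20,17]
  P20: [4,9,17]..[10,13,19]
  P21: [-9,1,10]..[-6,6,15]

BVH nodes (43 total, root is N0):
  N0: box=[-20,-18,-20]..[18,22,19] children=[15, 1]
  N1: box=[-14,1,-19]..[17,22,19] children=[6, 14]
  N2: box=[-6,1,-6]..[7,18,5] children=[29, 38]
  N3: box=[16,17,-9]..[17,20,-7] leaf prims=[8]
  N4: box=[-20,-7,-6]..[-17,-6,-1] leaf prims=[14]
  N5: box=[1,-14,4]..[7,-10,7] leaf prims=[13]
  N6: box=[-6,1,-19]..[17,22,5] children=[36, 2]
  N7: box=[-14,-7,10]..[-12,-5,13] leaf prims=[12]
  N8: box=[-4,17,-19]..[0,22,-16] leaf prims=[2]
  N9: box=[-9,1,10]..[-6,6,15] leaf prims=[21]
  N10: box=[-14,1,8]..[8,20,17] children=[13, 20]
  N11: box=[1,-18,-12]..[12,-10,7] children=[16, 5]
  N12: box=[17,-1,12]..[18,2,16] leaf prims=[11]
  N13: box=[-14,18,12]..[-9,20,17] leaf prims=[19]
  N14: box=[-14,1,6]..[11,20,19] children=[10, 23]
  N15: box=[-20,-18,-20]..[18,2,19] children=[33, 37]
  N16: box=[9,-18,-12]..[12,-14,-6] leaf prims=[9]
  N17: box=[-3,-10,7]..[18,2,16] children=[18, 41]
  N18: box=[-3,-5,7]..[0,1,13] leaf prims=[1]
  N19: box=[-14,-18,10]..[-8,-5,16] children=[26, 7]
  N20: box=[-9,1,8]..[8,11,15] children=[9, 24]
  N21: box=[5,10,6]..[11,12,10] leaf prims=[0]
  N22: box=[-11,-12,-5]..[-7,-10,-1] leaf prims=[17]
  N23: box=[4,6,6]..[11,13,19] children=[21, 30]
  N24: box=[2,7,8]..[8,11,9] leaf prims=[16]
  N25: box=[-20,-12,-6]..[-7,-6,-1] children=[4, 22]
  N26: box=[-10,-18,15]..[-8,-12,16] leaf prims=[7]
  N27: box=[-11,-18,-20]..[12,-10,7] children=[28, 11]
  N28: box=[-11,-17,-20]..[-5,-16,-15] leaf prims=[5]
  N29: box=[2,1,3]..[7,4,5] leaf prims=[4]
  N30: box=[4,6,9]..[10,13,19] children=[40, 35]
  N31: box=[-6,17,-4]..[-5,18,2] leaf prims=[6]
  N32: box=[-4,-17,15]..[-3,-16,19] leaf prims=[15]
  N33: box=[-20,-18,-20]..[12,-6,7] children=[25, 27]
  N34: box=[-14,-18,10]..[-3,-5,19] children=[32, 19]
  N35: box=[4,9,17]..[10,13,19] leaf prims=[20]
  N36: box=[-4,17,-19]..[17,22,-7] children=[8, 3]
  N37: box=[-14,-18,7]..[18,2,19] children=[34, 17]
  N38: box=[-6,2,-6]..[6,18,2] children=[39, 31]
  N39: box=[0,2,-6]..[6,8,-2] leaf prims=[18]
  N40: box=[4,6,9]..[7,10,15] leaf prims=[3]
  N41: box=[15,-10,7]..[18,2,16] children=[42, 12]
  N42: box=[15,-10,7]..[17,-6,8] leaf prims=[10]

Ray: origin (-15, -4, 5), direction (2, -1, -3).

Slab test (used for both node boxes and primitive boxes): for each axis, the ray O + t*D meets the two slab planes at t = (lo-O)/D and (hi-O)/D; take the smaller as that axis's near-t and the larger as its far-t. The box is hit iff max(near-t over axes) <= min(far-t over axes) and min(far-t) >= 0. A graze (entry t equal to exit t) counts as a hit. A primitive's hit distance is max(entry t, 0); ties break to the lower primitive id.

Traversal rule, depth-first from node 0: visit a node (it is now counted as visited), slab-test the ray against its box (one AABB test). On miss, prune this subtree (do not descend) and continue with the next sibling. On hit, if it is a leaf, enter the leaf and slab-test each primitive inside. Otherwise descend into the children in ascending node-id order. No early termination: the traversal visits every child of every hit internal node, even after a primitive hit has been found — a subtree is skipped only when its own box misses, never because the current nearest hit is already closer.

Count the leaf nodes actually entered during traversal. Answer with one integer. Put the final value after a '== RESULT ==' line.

Walk:
N0 x:[-5/2,33/2] y:[-26,14] z:[-14/3,25/3] -> hit [-5/2,25/3], descend [1, 15]
  N1 x:[1/2,16] y:[-26,-5] z:[-14/3,8] -> miss, prune
  N15 x:[-5/2,33/2] y:[-6,14] z:[-14/3,25/3] -> hit [-5/2,25/3], descend [33, 37]
    N33 x:[-5/2,27/2] y:[2,14] z:[-2/3,25/3] -> hit [2,25/3], descend [25, 27]
      N25 x:[-5/2,4] y:[2,8] z:[2,11/3] -> hit [2,11/3], descend [4, 22]
        N4 x:[-5/2,-1] y:[2,3] z:[2,11/3] -> miss, prune
        N22 x:[2,4] y:[6,8] z:[2,10/3] -> miss, prune
      N27 x:[2,27/2] y:[6,14] z:[-2/3,25/3] -> hit [6,25/3], descend [11, 28]
        N11 x:[8,27/2] y:[6,14] z:[-2/3,17/3] -> miss, prune
        N28 x:[2,5] y:[12,13] z:[20/3,25/3] -> miss, prune
    N37 x:[1/2,33/2] y:[-6,14] z:[-14/3,-2/3] -> miss, prune

order=[0, 1, 15, 33, 25, 4, 22, 27, 11, 28, 37]  |boxes|=11  |leaves|=0  hit=miss

== RESULT ==
0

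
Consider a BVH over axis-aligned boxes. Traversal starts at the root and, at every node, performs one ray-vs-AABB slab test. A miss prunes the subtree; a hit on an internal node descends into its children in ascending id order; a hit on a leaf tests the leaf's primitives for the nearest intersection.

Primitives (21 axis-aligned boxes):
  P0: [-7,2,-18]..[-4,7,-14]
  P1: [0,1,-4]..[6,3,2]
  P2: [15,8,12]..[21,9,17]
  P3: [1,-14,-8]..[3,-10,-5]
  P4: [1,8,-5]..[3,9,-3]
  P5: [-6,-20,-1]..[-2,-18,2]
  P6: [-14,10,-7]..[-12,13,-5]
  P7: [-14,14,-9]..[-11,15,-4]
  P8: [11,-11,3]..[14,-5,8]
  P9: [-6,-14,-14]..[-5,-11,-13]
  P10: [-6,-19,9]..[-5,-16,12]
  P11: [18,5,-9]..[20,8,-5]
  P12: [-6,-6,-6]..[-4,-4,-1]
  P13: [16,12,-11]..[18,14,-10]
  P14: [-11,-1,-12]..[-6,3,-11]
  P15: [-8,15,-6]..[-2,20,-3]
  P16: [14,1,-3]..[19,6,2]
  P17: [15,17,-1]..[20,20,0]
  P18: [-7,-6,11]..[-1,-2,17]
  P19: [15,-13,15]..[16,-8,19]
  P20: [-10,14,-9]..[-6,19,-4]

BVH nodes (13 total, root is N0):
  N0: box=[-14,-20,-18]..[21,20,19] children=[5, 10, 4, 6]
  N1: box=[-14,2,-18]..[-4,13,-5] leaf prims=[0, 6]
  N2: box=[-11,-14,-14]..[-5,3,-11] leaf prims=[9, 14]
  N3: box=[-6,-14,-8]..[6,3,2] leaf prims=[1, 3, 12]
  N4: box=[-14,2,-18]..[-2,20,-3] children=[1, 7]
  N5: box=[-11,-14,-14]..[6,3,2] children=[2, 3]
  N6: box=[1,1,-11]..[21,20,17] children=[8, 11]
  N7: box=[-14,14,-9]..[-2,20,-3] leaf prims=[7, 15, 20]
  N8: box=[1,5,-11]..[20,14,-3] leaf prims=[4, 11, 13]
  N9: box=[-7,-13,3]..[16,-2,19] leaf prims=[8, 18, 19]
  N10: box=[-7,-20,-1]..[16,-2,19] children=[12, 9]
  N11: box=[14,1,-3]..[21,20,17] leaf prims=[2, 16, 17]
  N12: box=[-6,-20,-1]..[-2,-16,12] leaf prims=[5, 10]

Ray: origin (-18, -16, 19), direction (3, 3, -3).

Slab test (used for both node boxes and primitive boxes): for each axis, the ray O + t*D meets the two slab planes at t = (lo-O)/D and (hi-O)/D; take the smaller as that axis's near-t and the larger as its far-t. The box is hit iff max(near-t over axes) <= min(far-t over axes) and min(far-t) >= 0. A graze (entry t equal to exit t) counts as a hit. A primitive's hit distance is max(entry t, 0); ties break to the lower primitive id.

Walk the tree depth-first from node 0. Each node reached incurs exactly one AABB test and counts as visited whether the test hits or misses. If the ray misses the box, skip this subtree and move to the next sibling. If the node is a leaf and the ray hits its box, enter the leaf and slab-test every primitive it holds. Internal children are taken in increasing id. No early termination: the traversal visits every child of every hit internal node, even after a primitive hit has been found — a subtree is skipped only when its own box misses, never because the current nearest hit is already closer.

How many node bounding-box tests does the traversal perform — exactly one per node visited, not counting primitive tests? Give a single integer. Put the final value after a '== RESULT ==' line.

Trace the traversal:
N0 x:[4/3,13] y:[-4/3,12] z:[0,37/3] -> hit [4/3,12], descend [4, 5, 6, 10]
  N4 x:[4/3,16/3] y:[6,12] z:[22/3,37/3] -> miss, prune
  N5 x:[7/3,8] y:[2/3,19/3] z:[17/3,11] -> hit [17/3,19/3], descend [2, 3]
    N2 x:[7/3,13/3] y:[2/3,19/3] z:[10,11] -> miss, prune
    N3 x:[4,8] y:[2/3,19/3] z:[17/3,9] -> hit [17/3,19/3] leaf, test {P1@t=6, P3(miss), P12(miss)}
  N6 x:[19/3,13] y:[17/3,12] z:[2/3,10] -> hit [19/3,10], descend [8, 11]
    N8 x:[19/3,38/3] y:[7,10] z:[22/3,10] -> hit [22/3,10] leaf, test {P4(miss), P11(miss), P13(miss)}
    N11 x:[32/3,13] y:[17/3,12] z:[2/3,22/3] -> miss, prune
  N10 x:[11/3,34/3] y:[-4/3,14/3] z:[0,20/3] -> hit [11/3,14/3], descend [9, 12]
    N9 x:[11/3,34/3] y:[1,14/3] z:[0,16/3] -> hit [11/3,14/3] leaf, test {P8(miss), P18(miss), P19(miss)}
    N12 x:[4,16/3] y:[-4/3,0] z:[7/3,20/3] -> miss, prune

11 AABB tests over nodes [0, 4, 5, 2, 3, 6, 8, 11, 10, 9, 12]; 3 leaves entered; closest P1.

== RESULT ==
11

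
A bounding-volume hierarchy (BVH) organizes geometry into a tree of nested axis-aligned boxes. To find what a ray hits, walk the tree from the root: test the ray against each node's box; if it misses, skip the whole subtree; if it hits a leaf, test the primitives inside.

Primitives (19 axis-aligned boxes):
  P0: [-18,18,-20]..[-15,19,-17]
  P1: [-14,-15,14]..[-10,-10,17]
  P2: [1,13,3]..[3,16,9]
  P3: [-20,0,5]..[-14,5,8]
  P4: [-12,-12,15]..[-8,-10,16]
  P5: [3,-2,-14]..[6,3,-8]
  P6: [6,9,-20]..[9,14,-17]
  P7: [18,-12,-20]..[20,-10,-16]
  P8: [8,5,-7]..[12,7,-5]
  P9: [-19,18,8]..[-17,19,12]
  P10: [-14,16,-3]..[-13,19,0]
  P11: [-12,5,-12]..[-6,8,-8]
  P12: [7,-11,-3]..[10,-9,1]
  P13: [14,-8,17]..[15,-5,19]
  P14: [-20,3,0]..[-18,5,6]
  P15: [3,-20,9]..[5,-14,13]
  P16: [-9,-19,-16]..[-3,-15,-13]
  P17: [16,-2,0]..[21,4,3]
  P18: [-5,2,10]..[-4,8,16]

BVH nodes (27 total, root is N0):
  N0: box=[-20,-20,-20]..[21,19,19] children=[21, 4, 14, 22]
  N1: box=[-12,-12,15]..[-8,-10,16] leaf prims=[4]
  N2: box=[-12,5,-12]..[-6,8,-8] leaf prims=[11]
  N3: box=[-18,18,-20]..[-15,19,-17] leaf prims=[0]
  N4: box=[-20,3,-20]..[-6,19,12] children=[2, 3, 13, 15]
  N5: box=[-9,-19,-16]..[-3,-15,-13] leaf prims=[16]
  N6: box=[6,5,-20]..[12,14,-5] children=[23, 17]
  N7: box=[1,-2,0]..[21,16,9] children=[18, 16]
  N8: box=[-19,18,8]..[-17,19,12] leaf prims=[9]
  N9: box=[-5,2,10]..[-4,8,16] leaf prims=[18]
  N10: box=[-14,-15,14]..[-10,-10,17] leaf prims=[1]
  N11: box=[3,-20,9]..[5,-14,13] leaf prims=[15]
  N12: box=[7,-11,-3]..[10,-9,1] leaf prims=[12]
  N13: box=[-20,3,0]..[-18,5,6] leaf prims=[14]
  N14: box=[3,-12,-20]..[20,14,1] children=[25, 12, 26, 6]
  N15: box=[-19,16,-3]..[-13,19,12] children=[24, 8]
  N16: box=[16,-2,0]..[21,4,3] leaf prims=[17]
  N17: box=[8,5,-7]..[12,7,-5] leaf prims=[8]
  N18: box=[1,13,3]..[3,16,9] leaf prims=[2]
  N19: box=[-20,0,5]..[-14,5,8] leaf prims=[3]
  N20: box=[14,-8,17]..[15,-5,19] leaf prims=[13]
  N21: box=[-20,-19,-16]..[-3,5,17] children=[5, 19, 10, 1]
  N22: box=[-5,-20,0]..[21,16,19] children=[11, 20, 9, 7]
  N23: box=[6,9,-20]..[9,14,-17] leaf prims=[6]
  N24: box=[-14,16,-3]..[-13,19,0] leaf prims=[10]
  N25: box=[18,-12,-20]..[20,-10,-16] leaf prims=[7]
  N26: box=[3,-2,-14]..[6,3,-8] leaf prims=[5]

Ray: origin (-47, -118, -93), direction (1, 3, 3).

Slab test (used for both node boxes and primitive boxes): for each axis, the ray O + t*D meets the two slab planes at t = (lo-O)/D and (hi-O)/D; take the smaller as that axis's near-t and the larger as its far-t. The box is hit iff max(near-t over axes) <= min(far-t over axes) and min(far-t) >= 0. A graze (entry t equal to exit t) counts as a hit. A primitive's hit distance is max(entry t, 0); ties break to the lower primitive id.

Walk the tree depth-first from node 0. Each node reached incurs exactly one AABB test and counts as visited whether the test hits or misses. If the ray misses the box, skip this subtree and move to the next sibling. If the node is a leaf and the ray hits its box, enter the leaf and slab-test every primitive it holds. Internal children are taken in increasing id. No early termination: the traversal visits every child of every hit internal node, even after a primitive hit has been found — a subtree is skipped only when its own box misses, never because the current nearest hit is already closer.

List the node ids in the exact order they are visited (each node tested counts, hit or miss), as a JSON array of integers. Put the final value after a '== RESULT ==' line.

Walk:
N0 x:[27,68] y:[98/3,137/3] z:[73/3,112/3] -> hit [98/3,112/3], descend [4, 14, 21, 22]
  N4 x:[27,41] y:[121/3,137/3] z:[73/3,35] -> miss, prune
  N14 x:[50,67] y:[106/3,44] z:[73/3,94/3] -> miss, prune
  N21 x:[27,44] y:[33,41] z:[77/3,110/3] -> hit [33,110/3], descend [1, 5, 10, 19]
    N1 x:[35,39] y:[106/3,36] z:[36,109/3] -> hit [36,36] leaf, test {P4@t=36}
    N5 x:[38,44] y:[33,103/3] z:[77/3,80/3] -> miss, prune
    N10 x:[33,37] y:[103/3,36] z:[107/3,110/3] -> hit [107/3,36] leaf, test {P1@t=107/3}
    N19 x:[27,33] y:[118/3,41] z:[98/3,101/3] -> miss, prune
  N22 x:[42,68] y:[98/3,134/3] z:[31,112/3] -> miss, prune

order=[0, 4, 14, 21, 1, 5, 10, 19, 22]  |boxes|=9  |leaves|=2  hit=P1

== RESULT ==
[0, 4, 14, 21, 1, 5, 10, 19, 22]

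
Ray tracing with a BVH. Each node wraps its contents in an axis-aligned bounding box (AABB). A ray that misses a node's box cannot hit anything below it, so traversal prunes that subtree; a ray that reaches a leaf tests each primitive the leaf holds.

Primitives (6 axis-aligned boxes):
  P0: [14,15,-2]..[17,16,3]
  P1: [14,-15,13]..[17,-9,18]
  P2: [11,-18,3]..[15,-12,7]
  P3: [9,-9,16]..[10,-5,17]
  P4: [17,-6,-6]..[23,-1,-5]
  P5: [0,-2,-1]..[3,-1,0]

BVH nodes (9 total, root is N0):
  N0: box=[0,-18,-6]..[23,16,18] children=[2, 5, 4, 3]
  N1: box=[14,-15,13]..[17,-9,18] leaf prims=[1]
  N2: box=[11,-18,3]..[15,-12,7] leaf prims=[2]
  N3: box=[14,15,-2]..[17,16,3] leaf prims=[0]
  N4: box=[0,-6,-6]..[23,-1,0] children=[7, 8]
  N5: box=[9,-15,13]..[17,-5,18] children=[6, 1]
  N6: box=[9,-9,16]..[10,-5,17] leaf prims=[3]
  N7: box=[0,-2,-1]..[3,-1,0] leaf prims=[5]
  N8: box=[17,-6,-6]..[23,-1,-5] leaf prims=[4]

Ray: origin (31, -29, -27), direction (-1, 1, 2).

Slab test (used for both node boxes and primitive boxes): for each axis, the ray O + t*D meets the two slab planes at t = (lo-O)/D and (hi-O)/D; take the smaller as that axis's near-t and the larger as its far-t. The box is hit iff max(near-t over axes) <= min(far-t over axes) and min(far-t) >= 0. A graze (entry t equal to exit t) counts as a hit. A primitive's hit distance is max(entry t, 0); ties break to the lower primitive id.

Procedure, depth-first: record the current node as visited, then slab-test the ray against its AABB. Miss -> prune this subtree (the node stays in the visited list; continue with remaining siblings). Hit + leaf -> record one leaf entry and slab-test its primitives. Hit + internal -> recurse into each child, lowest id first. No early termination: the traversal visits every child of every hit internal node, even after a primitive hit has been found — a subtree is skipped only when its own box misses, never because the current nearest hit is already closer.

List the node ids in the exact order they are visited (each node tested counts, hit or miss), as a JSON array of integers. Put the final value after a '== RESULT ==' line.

Trace the traversal:
N0 x:[8,31] y:[11,45] z:[21/2,45/2] -> hit [11,45/2], descend [2, 3, 4, 5]
  N2 x:[16,20] y:[11,17] z:[15,17] -> hit [16,17] leaf, test {P2@t=16}
  N3 x:[14,17] y:[44,45] z:[25/2,15] -> miss, prune
  N4 x:[8,31] y:[23,28] z:[21/2,27/2] -> miss, prune
  N5 x:[14,22] y:[14,24] z:[20,45/2] -> hit [20,22], descend [1, 6]
    N1 x:[14,17] y:[14,20] z:[20,45/2] -> miss, prune
    N6 x:[21,22] y:[20,24] z:[43/2,22] -> hit [43/2,22] leaf, test {P3@t=43/2}

Visited [0, 2, 3, 4, 5, 1, 6]. Tests: 7 box, 2 leaf. Nearest: P2.

== RESULT ==
[0, 2, 3, 4, 5, 1, 6]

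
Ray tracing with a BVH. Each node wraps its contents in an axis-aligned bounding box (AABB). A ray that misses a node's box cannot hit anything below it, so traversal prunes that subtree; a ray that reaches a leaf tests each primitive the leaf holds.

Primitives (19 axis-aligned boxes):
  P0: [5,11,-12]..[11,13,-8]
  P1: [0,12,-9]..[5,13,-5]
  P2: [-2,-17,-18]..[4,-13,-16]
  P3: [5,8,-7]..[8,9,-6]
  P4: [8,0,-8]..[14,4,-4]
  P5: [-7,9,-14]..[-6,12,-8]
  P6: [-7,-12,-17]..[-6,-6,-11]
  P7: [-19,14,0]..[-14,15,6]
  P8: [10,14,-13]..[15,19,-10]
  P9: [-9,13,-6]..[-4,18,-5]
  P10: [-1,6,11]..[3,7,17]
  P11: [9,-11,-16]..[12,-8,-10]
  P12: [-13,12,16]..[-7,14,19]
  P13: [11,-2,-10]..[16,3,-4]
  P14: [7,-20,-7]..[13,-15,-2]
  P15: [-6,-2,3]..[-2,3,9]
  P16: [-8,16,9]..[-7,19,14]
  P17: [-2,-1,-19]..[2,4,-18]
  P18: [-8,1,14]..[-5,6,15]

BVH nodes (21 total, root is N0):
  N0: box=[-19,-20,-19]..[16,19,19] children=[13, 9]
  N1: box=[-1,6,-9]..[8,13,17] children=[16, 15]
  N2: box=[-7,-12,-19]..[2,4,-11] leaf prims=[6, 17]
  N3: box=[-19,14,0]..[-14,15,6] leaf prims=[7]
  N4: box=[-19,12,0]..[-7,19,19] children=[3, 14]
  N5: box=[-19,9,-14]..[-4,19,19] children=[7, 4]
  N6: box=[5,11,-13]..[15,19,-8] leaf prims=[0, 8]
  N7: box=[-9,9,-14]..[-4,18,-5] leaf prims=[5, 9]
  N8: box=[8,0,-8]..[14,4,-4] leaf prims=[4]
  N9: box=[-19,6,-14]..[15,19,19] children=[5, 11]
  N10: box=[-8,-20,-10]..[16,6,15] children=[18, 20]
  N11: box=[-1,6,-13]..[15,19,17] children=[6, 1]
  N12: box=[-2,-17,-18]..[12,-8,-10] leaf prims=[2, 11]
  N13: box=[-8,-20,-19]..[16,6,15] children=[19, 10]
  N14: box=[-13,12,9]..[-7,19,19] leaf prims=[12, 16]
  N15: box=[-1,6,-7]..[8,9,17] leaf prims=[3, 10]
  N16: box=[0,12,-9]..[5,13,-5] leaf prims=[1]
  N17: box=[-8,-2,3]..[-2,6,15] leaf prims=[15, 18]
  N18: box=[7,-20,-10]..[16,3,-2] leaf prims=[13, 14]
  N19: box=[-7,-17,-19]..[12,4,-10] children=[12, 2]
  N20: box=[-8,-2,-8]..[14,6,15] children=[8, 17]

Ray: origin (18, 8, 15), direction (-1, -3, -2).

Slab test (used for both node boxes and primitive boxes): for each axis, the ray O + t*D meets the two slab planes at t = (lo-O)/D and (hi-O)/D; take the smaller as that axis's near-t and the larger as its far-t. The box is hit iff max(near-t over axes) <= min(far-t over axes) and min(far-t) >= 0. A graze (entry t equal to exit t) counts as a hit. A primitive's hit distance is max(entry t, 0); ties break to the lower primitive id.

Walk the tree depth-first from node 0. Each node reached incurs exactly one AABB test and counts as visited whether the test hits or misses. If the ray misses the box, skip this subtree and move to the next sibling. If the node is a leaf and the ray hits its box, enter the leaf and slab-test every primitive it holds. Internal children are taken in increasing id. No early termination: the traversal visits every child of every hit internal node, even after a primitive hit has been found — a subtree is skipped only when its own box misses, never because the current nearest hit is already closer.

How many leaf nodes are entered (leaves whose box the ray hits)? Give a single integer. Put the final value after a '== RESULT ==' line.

Trace the traversal:
N0 x:[2,37] y:[-11/3,28/3] z:[-2,17] -> hit [2,28/3], descend [9, 13]
  N9 x:[3,37] y:[-11/3,2/3] z:[-2,29/2] -> miss, prune
  N13 x:[2,26] y:[2/3,28/3] z:[0,17] -> hit [2,28/3], descend [10, 19]
    N10 x:[2,26] y:[2/3,28/3] z:[0,25/2] -> hit [2,28/3], descend [18, 20]
      N18 x:[2,11] y:[5/3,28/3] z:[17/2,25/2] -> hit [17/2,28/3] leaf, test {P13(miss), P14@t=17/2}
      N20 x:[4,26] y:[2/3,10/3] z:[0,23/2] -> miss, prune
    N19 x:[6,25] y:[4/3,25/3] z:[25/2,17] -> miss, prune

7 AABB tests over nodes [0, 9, 13, 10, 18, 20, 19]; 1 leaf entered; closest P14.

== RESULT ==
1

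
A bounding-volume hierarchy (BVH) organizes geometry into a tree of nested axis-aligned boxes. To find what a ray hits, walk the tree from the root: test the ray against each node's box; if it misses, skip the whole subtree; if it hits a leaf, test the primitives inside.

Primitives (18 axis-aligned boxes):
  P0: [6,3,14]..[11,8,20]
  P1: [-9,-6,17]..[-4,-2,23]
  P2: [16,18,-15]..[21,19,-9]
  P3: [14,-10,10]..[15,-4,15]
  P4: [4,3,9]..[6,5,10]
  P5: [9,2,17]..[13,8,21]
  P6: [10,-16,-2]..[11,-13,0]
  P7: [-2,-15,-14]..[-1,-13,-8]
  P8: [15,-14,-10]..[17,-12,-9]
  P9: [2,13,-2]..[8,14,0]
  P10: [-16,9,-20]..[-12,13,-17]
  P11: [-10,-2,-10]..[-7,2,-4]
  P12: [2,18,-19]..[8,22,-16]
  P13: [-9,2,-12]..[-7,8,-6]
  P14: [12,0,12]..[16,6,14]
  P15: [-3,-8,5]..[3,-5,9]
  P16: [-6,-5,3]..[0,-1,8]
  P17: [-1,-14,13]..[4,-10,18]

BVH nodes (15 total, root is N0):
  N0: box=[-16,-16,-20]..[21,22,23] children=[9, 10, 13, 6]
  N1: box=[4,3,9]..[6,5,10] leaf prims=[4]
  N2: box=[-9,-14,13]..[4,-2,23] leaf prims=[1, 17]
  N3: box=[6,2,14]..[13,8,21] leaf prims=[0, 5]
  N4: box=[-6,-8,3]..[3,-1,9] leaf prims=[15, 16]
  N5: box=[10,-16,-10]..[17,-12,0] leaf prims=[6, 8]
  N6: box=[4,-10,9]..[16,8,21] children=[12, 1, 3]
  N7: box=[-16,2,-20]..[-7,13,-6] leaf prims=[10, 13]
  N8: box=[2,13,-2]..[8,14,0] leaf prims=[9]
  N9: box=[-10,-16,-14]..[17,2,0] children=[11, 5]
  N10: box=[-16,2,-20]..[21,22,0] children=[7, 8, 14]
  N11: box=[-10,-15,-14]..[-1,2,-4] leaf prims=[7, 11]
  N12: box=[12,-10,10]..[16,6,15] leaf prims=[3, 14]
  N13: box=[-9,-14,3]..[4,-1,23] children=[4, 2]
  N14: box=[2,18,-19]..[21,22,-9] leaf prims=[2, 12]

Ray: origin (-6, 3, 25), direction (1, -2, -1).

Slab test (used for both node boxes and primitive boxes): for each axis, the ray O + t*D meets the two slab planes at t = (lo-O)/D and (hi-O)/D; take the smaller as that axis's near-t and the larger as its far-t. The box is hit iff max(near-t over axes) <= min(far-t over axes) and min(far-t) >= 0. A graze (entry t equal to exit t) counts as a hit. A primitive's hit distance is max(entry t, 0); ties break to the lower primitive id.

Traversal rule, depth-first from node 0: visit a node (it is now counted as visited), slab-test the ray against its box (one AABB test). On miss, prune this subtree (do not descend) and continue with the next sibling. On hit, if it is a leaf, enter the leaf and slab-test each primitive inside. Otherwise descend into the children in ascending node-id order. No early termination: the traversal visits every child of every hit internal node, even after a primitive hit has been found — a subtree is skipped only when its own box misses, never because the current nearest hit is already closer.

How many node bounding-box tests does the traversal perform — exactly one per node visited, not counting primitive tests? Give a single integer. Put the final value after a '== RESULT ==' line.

Walk:
N0 x:[-10,27] y:[-19/2,19/2] z:[2,45] -> hit [2,19/2], descend [6, 9, 10, 13]
  N6 x:[10,22] y:[-5/2,13/2] z:[4,16] -> miss, prune
  N9 x:[-4,23] y:[1/2,19/2] z:[25,39] -> miss, prune
  N10 x:[-10,27] y:[-19/2,1/2] z:[25,45] -> miss, prune
  N13 x:[-3,10] y:[2,17/2] z:[2,22] -> hit [2,17/2], descend [2, 4]
    N2 x:[-3,10] y:[5/2,17/2] z:[2,12] -> hit [5/2,17/2] leaf, test {P1(miss), P17@t=7}
    N4 x:[0,9] y:[2,11/2] z:[16,22] -> miss, prune

Summary -> nodes [0, 6, 9, 10, 13, 2, 4]; box-tests=7; leaf-entries=1; first=P17

== RESULT ==
7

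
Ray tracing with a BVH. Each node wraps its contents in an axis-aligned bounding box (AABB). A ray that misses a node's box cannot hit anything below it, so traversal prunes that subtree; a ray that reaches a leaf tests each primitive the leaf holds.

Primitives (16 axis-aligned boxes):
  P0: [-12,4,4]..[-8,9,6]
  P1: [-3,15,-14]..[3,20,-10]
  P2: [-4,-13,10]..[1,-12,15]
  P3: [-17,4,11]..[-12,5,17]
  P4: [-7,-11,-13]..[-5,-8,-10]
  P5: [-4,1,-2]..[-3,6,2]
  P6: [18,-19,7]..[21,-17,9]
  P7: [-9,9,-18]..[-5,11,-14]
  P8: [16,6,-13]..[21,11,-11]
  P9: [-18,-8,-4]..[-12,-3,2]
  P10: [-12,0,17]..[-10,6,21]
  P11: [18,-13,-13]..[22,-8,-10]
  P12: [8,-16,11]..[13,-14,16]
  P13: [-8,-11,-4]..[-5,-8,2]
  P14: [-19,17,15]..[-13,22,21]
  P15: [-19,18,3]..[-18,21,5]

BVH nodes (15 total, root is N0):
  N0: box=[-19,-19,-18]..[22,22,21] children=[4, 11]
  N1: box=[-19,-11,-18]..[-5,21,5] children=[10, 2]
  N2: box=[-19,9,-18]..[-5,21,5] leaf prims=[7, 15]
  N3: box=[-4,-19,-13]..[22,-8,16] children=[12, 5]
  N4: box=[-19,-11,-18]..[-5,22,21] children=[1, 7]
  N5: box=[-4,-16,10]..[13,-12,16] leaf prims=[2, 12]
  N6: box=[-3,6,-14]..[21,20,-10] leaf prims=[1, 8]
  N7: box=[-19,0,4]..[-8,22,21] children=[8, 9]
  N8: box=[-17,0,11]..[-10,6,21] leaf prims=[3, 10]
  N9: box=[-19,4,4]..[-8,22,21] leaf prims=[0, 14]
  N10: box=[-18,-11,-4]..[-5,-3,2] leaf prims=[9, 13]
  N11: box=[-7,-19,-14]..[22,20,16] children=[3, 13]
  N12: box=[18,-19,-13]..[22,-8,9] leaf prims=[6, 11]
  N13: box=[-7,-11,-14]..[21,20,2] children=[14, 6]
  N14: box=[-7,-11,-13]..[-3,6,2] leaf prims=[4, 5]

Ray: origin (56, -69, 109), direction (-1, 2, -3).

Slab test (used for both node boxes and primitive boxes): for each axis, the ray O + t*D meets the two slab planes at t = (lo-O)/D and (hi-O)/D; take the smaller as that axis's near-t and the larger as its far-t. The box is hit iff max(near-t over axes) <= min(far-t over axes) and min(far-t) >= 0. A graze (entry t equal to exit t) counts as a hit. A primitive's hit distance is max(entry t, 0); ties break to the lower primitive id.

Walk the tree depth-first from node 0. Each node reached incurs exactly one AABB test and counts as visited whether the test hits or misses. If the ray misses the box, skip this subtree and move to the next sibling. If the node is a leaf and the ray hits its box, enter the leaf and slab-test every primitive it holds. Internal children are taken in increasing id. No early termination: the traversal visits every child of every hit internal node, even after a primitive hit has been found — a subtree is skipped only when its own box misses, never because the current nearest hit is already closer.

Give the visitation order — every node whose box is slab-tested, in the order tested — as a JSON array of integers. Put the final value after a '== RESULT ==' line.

Trace the traversal:
N0 x:[34,75] y:[25,91/2] z:[88/3,127/3] -> hit [34,127/3], descend [4, 11]
  N4 x:[61,75] y:[29,91/2] z:[88/3,127/3] -> miss, prune
  N11 x:[34,63] y:[25,89/2] z:[31,41] -> hit [34,41], descend [3, 13]
    N3 x:[34,60] y:[25,61/2] z:[31,122/3] -> miss, prune
    N13 x:[35,63] y:[29,89/2] z:[107/3,41] -> hit [107/3,41], descend [6, 14]
      N6 x:[35,59] y:[75/2,89/2] z:[119/3,41] -> hit [119/3,41] leaf, test {P1(miss), P8@t=40}
      N14 x:[59,63] y:[29,75/2] z:[107/3,122/3] -> miss, prune

Visited [0, 4, 11, 3, 13, 6, 14]. Tests: 7 box, 1 leaf. Nearest: P8.

== RESULT ==
[0, 4, 11, 3, 13, 6, 14]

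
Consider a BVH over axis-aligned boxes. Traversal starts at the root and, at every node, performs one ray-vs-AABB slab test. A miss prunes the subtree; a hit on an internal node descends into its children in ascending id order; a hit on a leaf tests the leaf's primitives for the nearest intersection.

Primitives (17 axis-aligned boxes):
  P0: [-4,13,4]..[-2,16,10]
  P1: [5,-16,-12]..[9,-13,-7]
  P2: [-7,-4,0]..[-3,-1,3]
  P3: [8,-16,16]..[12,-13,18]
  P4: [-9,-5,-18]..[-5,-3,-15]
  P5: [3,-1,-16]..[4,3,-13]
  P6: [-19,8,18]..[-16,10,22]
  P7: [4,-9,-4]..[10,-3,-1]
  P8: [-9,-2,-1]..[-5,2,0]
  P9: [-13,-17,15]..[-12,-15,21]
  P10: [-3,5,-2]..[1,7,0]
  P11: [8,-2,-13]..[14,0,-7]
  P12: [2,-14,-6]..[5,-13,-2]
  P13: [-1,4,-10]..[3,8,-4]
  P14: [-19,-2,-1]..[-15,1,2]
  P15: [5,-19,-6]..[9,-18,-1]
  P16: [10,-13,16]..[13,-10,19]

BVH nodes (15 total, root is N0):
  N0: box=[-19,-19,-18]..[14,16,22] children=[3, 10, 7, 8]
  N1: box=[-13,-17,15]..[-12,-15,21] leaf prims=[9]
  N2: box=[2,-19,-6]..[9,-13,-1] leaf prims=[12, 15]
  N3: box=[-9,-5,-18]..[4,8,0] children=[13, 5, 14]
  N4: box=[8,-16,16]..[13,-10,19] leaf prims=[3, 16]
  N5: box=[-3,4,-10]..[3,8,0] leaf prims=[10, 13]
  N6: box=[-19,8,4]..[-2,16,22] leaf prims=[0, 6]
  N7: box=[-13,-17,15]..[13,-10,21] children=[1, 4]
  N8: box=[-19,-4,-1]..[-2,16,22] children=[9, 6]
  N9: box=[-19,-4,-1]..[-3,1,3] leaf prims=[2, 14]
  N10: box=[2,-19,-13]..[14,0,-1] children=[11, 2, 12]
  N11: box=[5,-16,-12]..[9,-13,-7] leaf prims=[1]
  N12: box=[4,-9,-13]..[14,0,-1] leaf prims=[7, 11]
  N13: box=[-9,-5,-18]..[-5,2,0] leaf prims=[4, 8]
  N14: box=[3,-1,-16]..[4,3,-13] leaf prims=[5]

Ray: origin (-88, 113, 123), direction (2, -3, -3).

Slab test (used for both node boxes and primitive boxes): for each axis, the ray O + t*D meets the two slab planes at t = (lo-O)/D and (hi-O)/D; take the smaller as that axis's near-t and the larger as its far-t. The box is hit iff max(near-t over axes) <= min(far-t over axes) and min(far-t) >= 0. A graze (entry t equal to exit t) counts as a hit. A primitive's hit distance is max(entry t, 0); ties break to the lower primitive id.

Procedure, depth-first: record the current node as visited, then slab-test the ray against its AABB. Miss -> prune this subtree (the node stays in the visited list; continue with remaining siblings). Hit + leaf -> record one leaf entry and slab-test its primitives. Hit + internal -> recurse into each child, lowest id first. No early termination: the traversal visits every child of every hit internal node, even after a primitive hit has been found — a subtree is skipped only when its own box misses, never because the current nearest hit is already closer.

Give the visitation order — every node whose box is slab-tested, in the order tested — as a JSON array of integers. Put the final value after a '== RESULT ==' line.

Trace the traversal:
N0 x:[69/2,51] y:[97/3,44] z:[101/3,47] -> hit [69/2,44], descend [3, 7, 8, 10]
  N3 x:[79/2,46] y:[35,118/3] z:[41,47] -> miss, prune
  N7 x:[75/2,101/2] y:[41,130/3] z:[34,36] -> miss, prune
  N8 x:[69/2,43] y:[97/3,39] z:[101/3,124/3] -> hit [69/2,39], descend [6, 9]
    N6 x:[69/2,43] y:[97/3,35] z:[101/3,119/3] -> hit [69/2,35] leaf, test {P0(miss), P6@t=69/2}
    N9 x:[69/2,85/2] y:[112/3,39] z:[40,124/3] -> miss, prune
  N10 x:[45,51] y:[113/3,44] z:[124/3,136/3] -> miss, prune

7 AABB tests over nodes [0, 3, 7, 8, 6, 9, 10]; 1 leaf entered; closest P6.

== RESULT ==
[0, 3, 7, 8, 6, 9, 10]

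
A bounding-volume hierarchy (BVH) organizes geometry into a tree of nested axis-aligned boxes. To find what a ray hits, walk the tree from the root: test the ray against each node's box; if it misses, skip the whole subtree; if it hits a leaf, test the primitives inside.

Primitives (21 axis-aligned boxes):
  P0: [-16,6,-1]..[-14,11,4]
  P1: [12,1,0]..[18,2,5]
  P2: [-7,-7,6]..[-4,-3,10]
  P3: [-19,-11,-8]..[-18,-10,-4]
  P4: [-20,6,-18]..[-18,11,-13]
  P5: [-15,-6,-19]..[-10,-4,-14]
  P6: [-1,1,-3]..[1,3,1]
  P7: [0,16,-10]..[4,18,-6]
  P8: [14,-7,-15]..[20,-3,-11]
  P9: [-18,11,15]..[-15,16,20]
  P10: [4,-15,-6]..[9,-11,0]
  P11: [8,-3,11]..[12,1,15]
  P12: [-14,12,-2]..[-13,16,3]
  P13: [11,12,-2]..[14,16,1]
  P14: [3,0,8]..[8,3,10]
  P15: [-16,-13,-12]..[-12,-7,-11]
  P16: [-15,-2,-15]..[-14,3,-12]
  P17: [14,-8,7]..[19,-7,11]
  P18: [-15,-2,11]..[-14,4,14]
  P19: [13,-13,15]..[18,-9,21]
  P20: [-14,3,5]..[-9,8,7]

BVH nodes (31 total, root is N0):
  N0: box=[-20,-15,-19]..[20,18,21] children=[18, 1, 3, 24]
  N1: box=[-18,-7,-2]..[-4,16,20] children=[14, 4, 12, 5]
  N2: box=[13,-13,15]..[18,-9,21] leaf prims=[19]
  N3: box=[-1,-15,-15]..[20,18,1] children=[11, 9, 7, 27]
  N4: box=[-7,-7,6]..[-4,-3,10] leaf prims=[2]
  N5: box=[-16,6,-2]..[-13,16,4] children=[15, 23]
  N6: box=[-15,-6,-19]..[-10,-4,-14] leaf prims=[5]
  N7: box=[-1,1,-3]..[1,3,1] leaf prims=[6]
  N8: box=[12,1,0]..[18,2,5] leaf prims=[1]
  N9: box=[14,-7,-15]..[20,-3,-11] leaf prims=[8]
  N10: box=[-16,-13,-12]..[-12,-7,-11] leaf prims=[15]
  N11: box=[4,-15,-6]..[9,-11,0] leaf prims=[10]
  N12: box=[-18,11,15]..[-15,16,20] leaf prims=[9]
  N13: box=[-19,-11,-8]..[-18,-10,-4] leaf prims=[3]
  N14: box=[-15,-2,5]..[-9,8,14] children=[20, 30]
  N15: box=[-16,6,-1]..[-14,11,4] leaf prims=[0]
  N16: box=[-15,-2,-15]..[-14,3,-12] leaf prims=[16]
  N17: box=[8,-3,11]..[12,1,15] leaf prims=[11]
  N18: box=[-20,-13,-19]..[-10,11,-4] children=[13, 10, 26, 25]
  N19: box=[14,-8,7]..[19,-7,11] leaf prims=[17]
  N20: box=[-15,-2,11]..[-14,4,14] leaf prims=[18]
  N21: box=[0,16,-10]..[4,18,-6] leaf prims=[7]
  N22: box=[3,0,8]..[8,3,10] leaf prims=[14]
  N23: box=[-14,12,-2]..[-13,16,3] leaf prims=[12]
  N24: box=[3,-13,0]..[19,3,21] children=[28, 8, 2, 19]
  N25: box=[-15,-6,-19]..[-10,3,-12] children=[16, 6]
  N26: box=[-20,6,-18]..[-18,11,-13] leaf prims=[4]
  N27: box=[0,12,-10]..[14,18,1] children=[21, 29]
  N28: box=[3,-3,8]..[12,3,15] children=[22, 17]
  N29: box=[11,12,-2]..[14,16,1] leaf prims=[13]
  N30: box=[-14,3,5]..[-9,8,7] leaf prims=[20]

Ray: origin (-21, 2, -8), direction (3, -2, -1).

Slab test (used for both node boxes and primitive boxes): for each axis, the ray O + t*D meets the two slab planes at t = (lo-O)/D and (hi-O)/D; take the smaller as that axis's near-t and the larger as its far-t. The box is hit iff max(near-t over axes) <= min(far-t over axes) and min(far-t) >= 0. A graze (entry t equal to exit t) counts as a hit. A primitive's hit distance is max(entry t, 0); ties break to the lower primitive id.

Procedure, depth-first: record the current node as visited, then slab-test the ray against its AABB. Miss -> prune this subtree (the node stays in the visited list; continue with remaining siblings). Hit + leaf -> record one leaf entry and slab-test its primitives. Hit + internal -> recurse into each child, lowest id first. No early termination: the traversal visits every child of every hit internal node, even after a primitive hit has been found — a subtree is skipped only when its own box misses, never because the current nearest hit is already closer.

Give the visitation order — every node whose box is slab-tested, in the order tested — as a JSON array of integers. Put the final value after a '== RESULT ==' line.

Traverse from the root:
N0 x:[1/3,41/3] y:[-8,17/2] z:[-29,11] -> hit [1/3,17/2], descend [1, 3, 18, 24]
  N1 x:[1,17/3] y:[-7,9/2] z:[-28,-6] -> miss, prune
  N3 x:[20/3,41/3] y:[-8,17/2] z:[-9,7] -> hit [20/3,7], descend [7, 9, 11, 27]
    N7 x:[20/3,22/3] y:[-1/2,1/2] z:[-9,-5] -> miss, prune
    N9 x:[35/3,41/3] y:[5/2,9/2] z:[3,7] -> miss, prune
    N11 x:[25/3,10] y:[13/2,17/2] z:[-8,-2] -> miss, prune
    N27 x:[7,35/3] y:[-8,-5] z:[-9,2] -> miss, prune
  N18 x:[1/3,11/3] y:[-9/2,15/2] z:[-4,11] -> hit [1/3,11/3], descend [10, 13, 25, 26]
    N10 x:[5/3,3] y:[9/2,15/2] z:[3,4] -> miss, prune
    N13 x:[2/3,1] y:[6,13/2] z:[-4,0] -> miss, prune
    N25 x:[2,11/3] y:[-1/2,4] z:[4,11] -> miss, prune
    N26 x:[1/3,1] y:[-9/2,-2] z:[5,10] -> miss, prune
  N24 x:[8,40/3] y:[-1/2,15/2] z:[-29,-8] -> miss, prune

13 AABB tests over nodes [0, 1, 3, 7, 9, 11, 27, 18, 10, 13, 25, 26, 24]; 0 leaves entered; closest miss.

== RESULT ==
[0, 1, 3, 7, 9, 11, 27, 18, 10, 13, 25, 26, 24]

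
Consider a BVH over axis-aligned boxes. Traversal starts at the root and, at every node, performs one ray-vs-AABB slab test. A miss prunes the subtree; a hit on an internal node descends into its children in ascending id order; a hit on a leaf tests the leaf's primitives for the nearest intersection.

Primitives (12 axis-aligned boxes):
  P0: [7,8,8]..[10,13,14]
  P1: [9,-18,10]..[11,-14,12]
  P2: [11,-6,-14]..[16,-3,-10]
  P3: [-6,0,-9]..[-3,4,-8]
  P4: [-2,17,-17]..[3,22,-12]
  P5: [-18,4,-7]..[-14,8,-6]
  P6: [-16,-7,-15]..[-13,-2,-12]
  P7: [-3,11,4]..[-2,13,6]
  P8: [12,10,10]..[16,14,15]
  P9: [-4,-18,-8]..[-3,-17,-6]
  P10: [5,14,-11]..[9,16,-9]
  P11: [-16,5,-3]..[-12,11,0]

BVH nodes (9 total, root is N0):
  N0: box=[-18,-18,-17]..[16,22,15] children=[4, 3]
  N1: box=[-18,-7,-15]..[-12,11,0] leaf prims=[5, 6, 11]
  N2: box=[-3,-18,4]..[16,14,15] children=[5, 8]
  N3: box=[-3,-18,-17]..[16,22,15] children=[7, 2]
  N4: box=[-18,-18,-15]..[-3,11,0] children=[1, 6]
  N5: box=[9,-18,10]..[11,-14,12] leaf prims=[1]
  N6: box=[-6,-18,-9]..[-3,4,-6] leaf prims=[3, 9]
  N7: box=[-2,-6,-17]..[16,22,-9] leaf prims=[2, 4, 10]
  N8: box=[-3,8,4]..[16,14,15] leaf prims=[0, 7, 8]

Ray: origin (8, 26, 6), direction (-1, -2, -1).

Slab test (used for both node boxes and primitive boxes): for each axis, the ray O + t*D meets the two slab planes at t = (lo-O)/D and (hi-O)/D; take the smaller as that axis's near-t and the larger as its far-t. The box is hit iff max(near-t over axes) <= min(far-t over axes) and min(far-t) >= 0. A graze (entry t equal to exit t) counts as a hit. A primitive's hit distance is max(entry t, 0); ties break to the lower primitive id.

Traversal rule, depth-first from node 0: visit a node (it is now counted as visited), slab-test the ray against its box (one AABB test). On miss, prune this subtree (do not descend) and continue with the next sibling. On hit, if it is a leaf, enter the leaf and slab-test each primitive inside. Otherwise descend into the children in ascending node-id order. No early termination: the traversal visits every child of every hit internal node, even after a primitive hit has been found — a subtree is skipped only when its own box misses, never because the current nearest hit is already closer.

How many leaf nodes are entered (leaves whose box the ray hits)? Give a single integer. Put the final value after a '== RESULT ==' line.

Trace the traversal:
N0 x:[-8,26] y:[2,22] z:[-9,23] -> hit [2,22], descend [3, 4]
  N3 x:[-8,11] y:[2,22] z:[-9,23] -> hit [2,11], descend [2, 7]
    N2 x:[-8,11] y:[6,22] z:[-9,2] -> miss, prune
    N7 x:[-8,10] y:[2,16] z:[15,23] -> miss, prune
  N4 x:[11,26] y:[15/2,22] z:[6,21] -> hit [11,21], descend [1, 6]
    N1 x:[20,26] y:[15/2,33/2] z:[6,21] -> miss, prune
    N6 x:[11,14] y:[11,22] z:[12,15] -> hit [12,14] leaf, test {P3(miss), P9(miss)}

Summary -> nodes [0, 3, 2, 7, 4, 1, 6]; box-tests=7; leaf-entries=1; first=miss

== RESULT ==
1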